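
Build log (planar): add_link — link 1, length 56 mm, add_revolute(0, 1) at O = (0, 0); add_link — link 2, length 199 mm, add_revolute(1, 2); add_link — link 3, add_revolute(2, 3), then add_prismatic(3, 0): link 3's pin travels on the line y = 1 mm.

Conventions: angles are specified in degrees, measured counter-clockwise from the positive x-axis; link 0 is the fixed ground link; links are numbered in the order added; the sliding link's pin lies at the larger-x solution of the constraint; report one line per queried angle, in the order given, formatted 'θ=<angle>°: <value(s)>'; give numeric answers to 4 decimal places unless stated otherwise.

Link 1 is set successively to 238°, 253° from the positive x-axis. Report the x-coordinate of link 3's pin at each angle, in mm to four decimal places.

geometry: r = 56 mm, L = 199 mm, e = 1 mm
θ=238°: crank pin P = (r cos θ, r sin θ) = (-29.675479, -47.490693)
θ=238°: h = r sin θ − e = -47.490693 − 1 = -48.490693
θ=238°: x = r cos θ + √(L² − h²) = -29.675479 + 193.001691 = 163.326212
θ=253°: crank pin P = (r cos θ, r sin θ) = (-16.372815, -53.553066)
θ=253°: h = r sin θ − e = -53.553066 − 1 = -54.553066
θ=253°: x = r cos θ + √(L² − h²) = -16.372815 + 191.376495 = 175.003680

θ=238°: 163.3262
θ=253°: 175.0037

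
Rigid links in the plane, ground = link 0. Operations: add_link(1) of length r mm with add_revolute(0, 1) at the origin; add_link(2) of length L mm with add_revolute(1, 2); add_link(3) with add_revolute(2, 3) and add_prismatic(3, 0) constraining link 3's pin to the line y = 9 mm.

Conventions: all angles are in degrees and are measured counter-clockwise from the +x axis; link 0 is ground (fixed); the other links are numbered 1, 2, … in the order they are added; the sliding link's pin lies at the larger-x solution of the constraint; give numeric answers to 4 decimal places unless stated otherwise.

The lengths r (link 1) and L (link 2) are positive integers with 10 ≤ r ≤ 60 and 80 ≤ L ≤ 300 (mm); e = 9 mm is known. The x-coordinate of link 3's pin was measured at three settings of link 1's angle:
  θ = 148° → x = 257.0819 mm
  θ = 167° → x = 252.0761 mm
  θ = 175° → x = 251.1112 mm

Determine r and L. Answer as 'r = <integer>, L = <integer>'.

constraint per measurement: (x − r cos θ)² + (r sin θ − e)² = L²
subtracting the θ₁ and θ₂ equations cancels the r² and L² terms:
r = (x₁² − x₂²) / (2[(x₁cos θ₁ + e sin θ₁) − (x₂cos θ₂ + e sin θ₂)]) = 41.9998 → r = 42
L² = (x₁ − r cos θ₁)² + (r sin θ₁ − e)² = 85848.9809 → L = 293.0000 → L = 293
check at θ₃=175°: x = 251.1112 (printed 251.1112) ✓

r = 42, L = 293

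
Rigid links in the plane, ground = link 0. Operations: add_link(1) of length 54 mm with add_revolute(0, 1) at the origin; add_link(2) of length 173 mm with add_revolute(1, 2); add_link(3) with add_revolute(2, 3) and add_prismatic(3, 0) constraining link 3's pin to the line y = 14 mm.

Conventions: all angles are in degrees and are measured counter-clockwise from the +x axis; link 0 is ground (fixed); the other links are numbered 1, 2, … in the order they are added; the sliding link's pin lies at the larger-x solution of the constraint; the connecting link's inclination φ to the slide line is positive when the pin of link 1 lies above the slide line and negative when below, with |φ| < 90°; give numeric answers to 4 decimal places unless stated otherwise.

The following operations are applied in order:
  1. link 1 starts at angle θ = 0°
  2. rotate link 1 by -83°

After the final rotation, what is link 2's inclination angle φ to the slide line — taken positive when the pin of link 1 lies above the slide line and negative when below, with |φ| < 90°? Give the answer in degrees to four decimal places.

geometry: r = 54 mm, L = 173 mm, e = 14 mm; θ starts at 0°
rotate link 1 by -83°: θ ← 0° -83° = -83°
h = r sin θ − e = -53.597492 − 14 = -67.597492
sin φ = h / L = -67.597492 / 173 = -0.39073695
φ = arcsin(-0.39073695) = -23.000362°

-23.0004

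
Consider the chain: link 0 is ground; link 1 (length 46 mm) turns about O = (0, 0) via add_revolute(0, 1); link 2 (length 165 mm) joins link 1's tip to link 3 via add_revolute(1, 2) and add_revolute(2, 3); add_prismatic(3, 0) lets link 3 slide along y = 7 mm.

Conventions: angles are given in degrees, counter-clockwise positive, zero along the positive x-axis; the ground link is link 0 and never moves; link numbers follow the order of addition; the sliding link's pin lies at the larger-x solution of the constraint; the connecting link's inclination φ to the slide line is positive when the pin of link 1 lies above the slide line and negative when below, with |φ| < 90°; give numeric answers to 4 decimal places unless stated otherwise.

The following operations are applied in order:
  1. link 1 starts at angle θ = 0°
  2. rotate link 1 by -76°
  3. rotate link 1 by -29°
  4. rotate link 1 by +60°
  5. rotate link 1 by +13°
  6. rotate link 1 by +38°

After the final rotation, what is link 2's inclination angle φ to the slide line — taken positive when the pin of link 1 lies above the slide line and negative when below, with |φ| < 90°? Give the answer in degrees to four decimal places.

geometry: r = 46 mm, L = 165 mm, e = 7 mm; θ starts at 0°
rotate link 1 by -76°: θ ← 0° -76° = -76°
rotate link 1 by -29°: θ ← -76° -29° = -105°
rotate link 1 by +60°: θ ← -105° +60° = -45°
rotate link 1 by +13°: θ ← -45° +13° = -32°
rotate link 1 by +38°: θ ← -32° +38° = 6°
h = r sin θ − e = 4.808309 − 7 = -2.191691
sin φ = h / L = -2.191691 / 165 = -0.01328297
φ = arcsin(-0.01328297) = -0.761081°

-0.7611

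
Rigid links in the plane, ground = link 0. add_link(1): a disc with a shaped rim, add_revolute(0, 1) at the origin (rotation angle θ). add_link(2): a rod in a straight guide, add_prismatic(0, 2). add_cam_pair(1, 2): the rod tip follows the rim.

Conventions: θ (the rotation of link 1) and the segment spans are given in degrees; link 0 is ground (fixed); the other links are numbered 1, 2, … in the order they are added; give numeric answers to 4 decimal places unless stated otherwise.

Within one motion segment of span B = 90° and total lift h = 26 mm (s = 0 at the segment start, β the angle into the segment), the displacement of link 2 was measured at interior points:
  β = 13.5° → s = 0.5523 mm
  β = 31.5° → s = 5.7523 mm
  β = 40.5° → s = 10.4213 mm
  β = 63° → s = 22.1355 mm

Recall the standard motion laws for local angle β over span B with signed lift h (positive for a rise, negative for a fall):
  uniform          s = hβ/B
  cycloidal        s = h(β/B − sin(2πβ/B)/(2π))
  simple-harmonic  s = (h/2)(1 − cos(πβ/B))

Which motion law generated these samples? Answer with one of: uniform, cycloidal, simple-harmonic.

candidates at β/B = r: uniform s = h·r (linear in β); cycloidal s = h·(r − sin(2πr)/(2π)); simple-harmonic s = (h/2)(1 − cos(πr))
β=13.5°: printed 0.5523 | uniform 3.9000, cycloidal 0.5523, simple-harmonic 1.4169
β=31.5°: printed 5.7523 | uniform 9.1000, cycloidal 5.7523, simple-harmonic 7.0981
β=40.5°: printed 10.4213 | uniform 11.7000, cycloidal 10.4213, simple-harmonic 10.9664
β=63°: printed 22.1355 | uniform 18.2000, cycloidal 22.1355, simple-harmonic 20.6412
only one law matches every sample → cycloidal

cycloidal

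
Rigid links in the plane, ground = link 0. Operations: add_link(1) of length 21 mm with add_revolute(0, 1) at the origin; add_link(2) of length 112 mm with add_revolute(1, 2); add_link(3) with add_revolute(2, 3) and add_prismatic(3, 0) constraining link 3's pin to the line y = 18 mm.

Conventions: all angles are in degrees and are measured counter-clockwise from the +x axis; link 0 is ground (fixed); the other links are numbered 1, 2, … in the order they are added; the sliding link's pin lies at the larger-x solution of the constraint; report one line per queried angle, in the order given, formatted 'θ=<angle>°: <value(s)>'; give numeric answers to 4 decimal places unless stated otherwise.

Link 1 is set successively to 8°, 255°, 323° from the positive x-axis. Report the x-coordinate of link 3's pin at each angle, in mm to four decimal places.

geometry: r = 21 mm, L = 112 mm, e = 18 mm
θ=8°: crank pin P = (r cos θ, r sin θ) = (20.795629, 2.922635)
θ=8°: h = r sin θ − e = 2.922635 − 18 = -15.077365
θ=8°: x = r cos θ + √(L² − h²) = 20.795629 + 110.980508 = 131.776137
θ=255°: crank pin P = (r cos θ, r sin θ) = (-5.435200, -20.284442)
θ=255°: h = r sin θ − e = -20.284442 − 18 = -38.284442
θ=255°: x = r cos θ + √(L² − h²) = -5.435200 + 105.253511 = 99.818311
θ=323°: crank pin P = (r cos θ, r sin θ) = (16.771346, -12.638115)
θ=323°: h = r sin θ − e = -12.638115 − 18 = -30.638115
θ=323°: x = r cos θ + √(L² − h²) = 16.771346 + 107.727925 = 124.499271

θ=8°: 131.7761
θ=255°: 99.8183
θ=323°: 124.4993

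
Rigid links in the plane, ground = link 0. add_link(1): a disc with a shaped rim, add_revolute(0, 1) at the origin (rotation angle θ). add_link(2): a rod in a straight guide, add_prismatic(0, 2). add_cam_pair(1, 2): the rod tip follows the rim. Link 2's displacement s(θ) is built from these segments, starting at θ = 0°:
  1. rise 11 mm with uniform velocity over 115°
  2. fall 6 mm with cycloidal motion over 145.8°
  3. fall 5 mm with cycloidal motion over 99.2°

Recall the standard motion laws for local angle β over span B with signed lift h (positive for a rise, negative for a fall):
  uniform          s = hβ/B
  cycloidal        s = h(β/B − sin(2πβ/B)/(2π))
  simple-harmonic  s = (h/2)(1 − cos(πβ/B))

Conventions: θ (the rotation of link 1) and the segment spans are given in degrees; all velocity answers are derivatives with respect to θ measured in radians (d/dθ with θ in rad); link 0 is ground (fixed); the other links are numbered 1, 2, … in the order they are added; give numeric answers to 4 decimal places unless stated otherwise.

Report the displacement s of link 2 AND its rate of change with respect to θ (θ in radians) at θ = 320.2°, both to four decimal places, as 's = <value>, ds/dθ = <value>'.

segment 1 (0° to 115°, uniform, h = 11) is passed completely: s = 0.0000 + (11) = 11.0000
segment 2 (115° to 260.8°, cycloidal, h = -6) is passed completely: s = 11.0000 + (-6) = 5.0000
θ = 320.2° falls in segment 3 (260.8° to 360°, cycloidal, h = -5): β = 320.2 − 260.8 = 59.4°, B = 99.2°; Δs = -5·(0.5988 − sin(2π·0.5988)/(2π)) = -3.4568; s = 5.0000 − 3.4568 = 1.5432
velocity in seg [260.8°–360°] (cycloidal), θ in radians: β = 59.4° = 1.0367 rad, B = 99.2° = 1.7314 rad; ds/dθ = (h/B)(1 − cos(2πβ/B)) = ((-5)/1.7314)(1 − cos(2π·0.5988)) = -5.237080 mm/rad

s = 1.5432, ds/dθ = -5.2371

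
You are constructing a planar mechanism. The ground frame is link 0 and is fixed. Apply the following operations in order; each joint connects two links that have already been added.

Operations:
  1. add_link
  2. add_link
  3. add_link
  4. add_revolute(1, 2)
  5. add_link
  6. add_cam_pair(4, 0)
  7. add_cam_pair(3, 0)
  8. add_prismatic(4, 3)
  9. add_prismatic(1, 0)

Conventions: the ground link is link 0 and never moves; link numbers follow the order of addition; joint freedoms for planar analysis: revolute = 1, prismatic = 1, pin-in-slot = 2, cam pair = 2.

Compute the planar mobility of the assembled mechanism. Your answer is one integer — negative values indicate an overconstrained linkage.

(L,J1,J2)=(1,0,0); link0 fixed
link1: (2,0,0)
link2: (3,0,0)
link3: (4,0,0)
R 1-2 [J1]: (4,1,0)
link4: (5,1,0)
C 4-0 [J2]: (5,1,1)
C 3-0 [J2]: (5,1,2)
P 4-3 [J1]: (5,2,2)
P 1-0 [J1]: (5,3,2)
Grübler: 3·4 − 2·3 − 2 = 4

M = 4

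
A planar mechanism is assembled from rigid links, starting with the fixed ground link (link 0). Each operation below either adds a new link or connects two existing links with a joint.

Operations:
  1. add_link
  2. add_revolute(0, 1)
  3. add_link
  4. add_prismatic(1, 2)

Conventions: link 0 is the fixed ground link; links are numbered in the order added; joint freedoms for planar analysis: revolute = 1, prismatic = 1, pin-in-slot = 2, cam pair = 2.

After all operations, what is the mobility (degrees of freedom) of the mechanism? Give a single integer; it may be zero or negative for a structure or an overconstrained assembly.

(L,J1,J2)=(1,0,0); link0 fixed
link1: (2,0,0)
R 0-1 [J1]: (2,1,0)
link2: (3,1,0)
P 1-2 [J1]: (3,2,0)
Grübler: 3·2 − 2·2 − 0 = 2

M = 2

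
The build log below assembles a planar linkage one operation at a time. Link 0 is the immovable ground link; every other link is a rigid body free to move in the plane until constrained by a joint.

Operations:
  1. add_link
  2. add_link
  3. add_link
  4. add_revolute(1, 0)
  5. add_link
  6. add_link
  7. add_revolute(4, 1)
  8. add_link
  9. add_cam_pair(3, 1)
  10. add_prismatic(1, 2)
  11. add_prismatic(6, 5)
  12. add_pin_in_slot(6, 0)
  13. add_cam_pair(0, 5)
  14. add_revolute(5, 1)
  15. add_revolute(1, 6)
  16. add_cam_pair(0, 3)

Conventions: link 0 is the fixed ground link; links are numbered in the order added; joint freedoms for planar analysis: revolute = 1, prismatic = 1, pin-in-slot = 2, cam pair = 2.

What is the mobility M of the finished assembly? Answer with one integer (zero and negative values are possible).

ground; <1,0,0>
#1 <2,0,0>
#2 <3,0,0>
#3 <4,0,0>
R:1↔0 J1 <4,1,0>
#4 <5,1,0>
#5 <6,1,0>
R:4↔1 J1 <6,2,0>
#6 <7,2,0>
C:3↔1 J2 <7,2,1>
P:1↔2 J1 <7,3,1>
P:6↔5 J1 <7,4,1>
PS:6↔0 J2 <7,4,2>
C:0↔5 J2 <7,4,3>
R:5↔1 J1 <7,5,3>
R:1↔6 J1 <7,6,3>
C:0↔3 J2 <7,6,4>
3×6 − 2×6 − 1×4 = 2

M = 2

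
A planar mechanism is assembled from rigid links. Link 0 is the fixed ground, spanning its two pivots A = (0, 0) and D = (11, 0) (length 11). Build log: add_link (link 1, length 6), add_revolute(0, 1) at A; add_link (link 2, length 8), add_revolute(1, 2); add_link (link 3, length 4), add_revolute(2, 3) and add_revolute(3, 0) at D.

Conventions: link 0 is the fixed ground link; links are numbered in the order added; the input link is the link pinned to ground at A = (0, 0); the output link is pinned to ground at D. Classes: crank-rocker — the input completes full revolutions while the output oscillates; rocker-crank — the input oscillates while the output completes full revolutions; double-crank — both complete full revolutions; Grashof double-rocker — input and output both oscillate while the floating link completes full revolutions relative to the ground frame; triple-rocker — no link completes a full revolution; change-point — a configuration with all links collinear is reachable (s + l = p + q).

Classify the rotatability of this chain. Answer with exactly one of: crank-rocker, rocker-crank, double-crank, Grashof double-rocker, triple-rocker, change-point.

lengths: ground=11, input=6, coupler=8, output=4
sorted: s=4 (shortest), l=11 (longest), p+q=14
s + l = 15 vs p + q = 14
s + l > p + q → non-Grashof → no link fully rotates → triple-rocker

triple-rocker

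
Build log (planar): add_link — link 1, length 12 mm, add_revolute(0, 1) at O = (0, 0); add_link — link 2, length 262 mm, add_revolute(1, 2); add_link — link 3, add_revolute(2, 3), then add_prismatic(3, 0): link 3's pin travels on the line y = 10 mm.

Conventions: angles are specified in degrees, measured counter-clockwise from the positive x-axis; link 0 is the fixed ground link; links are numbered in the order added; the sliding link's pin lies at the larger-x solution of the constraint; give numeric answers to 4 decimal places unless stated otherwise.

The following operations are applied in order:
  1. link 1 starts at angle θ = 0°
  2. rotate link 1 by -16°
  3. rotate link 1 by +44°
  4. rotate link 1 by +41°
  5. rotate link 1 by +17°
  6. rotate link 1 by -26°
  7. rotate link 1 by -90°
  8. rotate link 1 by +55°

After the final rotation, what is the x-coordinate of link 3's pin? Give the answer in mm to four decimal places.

geometry: r = 12 mm, L = 262 mm, e = 10 mm; θ starts at 0°
rotate link 1 by -16°: θ ← 0° -16° = -16°
rotate link 1 by +44°: θ ← -16° +44° = 28°
rotate link 1 by +41°: θ ← 28° +41° = 69°
rotate link 1 by +17°: θ ← 69° +17° = 86°
rotate link 1 by -26°: θ ← 86° -26° = 60°
rotate link 1 by -90°: θ ← 60° -90° = -30°
rotate link 1 by +55°: θ ← -30° +55° = 25°
crank pin P = (r cos θ, r sin θ) = (10.875693, 5.071419)
h = r sin θ − e = 5.071419 − 10 = -4.928581
x = r cos θ + √(L² − h²) = 10.875693 + 261.953639 = 272.829333

272.8293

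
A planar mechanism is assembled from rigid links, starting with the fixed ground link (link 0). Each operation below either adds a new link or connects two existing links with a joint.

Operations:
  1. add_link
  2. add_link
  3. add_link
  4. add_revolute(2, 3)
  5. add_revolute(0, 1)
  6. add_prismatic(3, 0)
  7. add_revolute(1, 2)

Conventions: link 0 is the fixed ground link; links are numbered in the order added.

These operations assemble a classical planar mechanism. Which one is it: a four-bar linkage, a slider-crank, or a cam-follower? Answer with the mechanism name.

links: 4 (incl. ground); joints: 3 revolute, 1 prismatic, 0 higher (cam) pair, forming one closed loop
4 links, 3 revolutes + 1 prismatic in one loop → slider-crank

slider-crank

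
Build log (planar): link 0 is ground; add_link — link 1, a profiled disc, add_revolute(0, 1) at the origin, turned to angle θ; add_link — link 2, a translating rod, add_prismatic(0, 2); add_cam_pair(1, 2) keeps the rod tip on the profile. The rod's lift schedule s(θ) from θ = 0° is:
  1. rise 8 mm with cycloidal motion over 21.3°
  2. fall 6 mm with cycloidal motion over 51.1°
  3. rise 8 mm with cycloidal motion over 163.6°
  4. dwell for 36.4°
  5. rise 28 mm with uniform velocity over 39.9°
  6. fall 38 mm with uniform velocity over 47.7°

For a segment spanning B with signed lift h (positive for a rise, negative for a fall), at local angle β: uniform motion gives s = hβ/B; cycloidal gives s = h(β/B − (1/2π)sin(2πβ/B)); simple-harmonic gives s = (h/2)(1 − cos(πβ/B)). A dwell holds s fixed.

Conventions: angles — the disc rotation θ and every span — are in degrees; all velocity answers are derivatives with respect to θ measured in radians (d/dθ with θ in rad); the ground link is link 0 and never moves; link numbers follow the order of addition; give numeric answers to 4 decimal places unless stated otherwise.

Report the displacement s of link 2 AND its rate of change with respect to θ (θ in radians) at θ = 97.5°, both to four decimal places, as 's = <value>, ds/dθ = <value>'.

seg 1 [0°–21.3°] cycloidal, h=8: full span → s += 8 → s = 8.0000
seg 2 [21.3°–72.4°] cycloidal, h=-6: full span → s += -6 → s = 2.0000
seg 3 [72.4°–236°] cycloidal, h=8: θ=97.5° here. β=25.1, B=163.6. 8·(0.1534 − sin(2π·0.1534)/(2π)) = 0.1815 → s = 2.1815
velocity in seg [72.4°–236°] (cycloidal), θ in radians: β = 25.1° = 0.4381 rad, B = 163.6° = 2.8554 rad; ds/dθ = (h/B)(1 − cos(2πβ/B)) = (8/2.8554)(1 − cos(2π·0.1534)) = 1.204049 mm/rad

s = 2.1815, ds/dθ = 1.2040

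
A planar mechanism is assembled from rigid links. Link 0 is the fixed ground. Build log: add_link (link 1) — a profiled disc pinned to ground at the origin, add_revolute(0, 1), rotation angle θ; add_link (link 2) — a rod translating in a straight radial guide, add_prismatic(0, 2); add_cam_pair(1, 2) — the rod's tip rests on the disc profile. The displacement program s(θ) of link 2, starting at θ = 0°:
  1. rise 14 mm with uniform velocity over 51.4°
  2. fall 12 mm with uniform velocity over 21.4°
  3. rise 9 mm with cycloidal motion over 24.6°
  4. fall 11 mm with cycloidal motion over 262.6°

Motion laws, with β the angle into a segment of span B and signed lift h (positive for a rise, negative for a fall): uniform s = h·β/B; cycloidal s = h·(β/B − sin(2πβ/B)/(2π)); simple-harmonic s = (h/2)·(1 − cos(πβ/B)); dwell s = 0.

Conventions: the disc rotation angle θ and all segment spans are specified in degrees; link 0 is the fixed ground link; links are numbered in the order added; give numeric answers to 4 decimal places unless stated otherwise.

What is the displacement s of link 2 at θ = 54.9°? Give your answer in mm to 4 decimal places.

seg 1 [0°–51.4°] uniform, h=14: full span → s += 14 → s = 14.0000
seg 2 [51.4°–72.8°] uniform, h=-12: θ=54.9° here. β=3.5, B=21.4. -12·3.5/21.4 = -1.9626 → s = 12.0374

12.0374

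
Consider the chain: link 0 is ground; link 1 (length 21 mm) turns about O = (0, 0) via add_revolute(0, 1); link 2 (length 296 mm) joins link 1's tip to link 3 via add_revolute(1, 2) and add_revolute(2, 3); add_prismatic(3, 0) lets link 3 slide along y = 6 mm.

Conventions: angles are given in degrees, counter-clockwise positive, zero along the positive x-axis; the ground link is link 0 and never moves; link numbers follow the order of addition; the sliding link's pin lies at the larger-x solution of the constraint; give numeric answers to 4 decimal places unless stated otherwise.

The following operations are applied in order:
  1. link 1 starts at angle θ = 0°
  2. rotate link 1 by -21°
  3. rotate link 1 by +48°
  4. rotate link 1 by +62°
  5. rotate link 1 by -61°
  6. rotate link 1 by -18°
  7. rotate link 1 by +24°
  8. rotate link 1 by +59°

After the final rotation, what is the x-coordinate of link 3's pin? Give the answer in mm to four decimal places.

geometry: r = 21 mm, L = 296 mm, e = 6 mm; θ starts at 0°
rotate link 1 by -21°: θ ← 0° -21° = -21°
rotate link 1 by +48°: θ ← -21° +48° = 27°
rotate link 1 by +62°: θ ← 27° +62° = 89°
rotate link 1 by -61°: θ ← 89° -61° = 28°
rotate link 1 by -18°: θ ← 28° -18° = 10°
rotate link 1 by +24°: θ ← 10° +24° = 34°
rotate link 1 by +59°: θ ← 34° +59° = 93°
crank pin P = (r cos θ, r sin θ) = (-1.099055, 20.971220)
h = r sin θ − e = 20.971220 − 6 = 14.971220
x = r cos θ + √(L² − h²) = -1.099055 + 295.621147 = 294.522092

294.5221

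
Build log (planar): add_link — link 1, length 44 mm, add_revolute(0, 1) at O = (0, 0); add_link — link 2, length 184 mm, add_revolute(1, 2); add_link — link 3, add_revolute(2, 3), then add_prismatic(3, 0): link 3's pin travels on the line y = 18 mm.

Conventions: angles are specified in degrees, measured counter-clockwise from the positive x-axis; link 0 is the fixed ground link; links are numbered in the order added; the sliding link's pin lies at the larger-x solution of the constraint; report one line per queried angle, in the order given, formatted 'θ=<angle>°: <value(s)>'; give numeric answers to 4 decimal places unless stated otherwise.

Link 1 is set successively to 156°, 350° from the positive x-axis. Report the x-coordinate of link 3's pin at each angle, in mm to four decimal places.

geometry: r = 44 mm, L = 184 mm, e = 18 mm
θ=156°: crank pin P = (r cos θ, r sin θ) = (-40.196000, 17.896412)
θ=156°: h = r sin θ − e = 17.896412 − 18 = -0.103588
θ=156°: x = r cos θ + √(L² − h²) = -40.196000 + 183.999971 = 143.803971
θ=350°: crank pin P = (r cos θ, r sin θ) = (43.331541, -7.640520)
θ=350°: h = r sin θ − e = -7.640520 − 18 = -25.640520
θ=350°: x = r cos θ + √(L² − h²) = 43.331541 + 182.204730 = 225.536271

θ=156°: 143.8040
θ=350°: 225.5363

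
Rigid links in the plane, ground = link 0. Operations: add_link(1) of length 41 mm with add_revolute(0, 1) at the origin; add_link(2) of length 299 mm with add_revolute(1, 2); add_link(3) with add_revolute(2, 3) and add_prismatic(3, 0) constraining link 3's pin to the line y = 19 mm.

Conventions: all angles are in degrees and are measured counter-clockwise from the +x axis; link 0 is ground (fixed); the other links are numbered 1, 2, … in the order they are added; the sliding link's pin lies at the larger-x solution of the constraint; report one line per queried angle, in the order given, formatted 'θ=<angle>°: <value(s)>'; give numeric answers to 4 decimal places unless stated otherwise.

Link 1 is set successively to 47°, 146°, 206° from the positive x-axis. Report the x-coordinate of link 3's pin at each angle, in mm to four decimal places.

geometry: r = 41 mm, L = 299 mm, e = 19 mm
θ=47°: crank pin P = (r cos θ, r sin θ) = (27.961933, 29.985502)
θ=47°: h = r sin θ − e = 29.985502 − 19 = 10.985502
θ=47°: x = r cos θ + √(L² − h²) = 27.961933 + 298.798124 = 326.760057
θ=146°: crank pin P = (r cos θ, r sin θ) = (-33.990540, 22.926909)
θ=146°: h = r sin θ − e = 22.926909 − 19 = 3.926909
θ=146°: x = r cos θ + √(L² − h²) = -33.990540 + 298.974212 = 264.983671
θ=206°: crank pin P = (r cos θ, r sin θ) = (-36.850556, -17.973217)
θ=206°: h = r sin θ − e = -17.973217 − 19 = -36.973217
θ=206°: x = r cos θ + √(L² − h²) = -36.850556 + 296.705209 = 259.854653

θ=47°: 326.7601
θ=146°: 264.9837
θ=206°: 259.8547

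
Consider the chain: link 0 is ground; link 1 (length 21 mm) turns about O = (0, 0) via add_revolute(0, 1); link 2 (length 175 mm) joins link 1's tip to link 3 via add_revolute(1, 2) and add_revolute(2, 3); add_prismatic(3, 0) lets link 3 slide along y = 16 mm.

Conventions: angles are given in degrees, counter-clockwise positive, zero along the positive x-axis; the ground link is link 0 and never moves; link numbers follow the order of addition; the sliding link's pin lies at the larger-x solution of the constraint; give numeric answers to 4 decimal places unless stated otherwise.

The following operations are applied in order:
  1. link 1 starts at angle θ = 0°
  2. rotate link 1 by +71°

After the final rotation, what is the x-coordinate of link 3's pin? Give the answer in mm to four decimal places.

geometry: r = 21 mm, L = 175 mm, e = 16 mm; θ starts at 0°
rotate link 1 by +71°: θ ← 0° +71° = 71°
crank pin P = (r cos θ, r sin θ) = (6.836931, 19.855890)
h = r sin θ − e = 19.855890 − 16 = 3.855890
x = r cos θ + √(L² − h²) = 6.836931 + 174.957515 = 181.794446

181.7944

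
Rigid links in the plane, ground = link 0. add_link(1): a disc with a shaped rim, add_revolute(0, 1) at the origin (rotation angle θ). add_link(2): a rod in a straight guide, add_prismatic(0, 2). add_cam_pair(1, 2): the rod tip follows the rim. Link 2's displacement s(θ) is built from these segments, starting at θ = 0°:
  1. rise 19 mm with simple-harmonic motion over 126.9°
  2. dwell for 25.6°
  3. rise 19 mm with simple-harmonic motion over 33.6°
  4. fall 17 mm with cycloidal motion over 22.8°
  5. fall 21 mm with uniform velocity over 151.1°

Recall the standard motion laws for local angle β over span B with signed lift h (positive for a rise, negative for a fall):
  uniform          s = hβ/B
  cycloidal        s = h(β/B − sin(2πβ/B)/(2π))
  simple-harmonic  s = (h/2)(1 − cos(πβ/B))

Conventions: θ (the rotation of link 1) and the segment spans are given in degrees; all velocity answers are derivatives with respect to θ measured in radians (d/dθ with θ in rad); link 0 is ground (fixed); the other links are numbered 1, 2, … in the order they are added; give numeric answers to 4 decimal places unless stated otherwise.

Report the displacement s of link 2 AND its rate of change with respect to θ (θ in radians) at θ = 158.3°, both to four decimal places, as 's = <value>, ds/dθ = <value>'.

segment 1 (0° to 126.9°, simple-harmonic, h = 19) is passed completely: s = 0.0000 + (19) = 19.0000
segment 2 (126.9° to 152.5°, dwell): s unchanged at 19.0000
θ = 158.3° falls in segment 3 (152.5° to 186.1°, simple-harmonic, h = 19): β = 158.3 − 152.5 = 5.8°, B = 33.6°; Δs = 19/2·(1 − cos(π·0.1726)) = 1.3630; s = 19.0000 + 1.3630 = 20.3630
velocity in seg [152.5°–186.1°] (simple-harmonic), θ in radians: β = 5.8° = 0.1012 rad, B = 33.6° = 0.5864 rad; ds/dθ = (πh/(2B)) sin(πβ/B) = (π·19/(2·0.5864)) sin(π·0.1726) = 26.266123 mm/rad

s = 20.3630, ds/dθ = 26.2661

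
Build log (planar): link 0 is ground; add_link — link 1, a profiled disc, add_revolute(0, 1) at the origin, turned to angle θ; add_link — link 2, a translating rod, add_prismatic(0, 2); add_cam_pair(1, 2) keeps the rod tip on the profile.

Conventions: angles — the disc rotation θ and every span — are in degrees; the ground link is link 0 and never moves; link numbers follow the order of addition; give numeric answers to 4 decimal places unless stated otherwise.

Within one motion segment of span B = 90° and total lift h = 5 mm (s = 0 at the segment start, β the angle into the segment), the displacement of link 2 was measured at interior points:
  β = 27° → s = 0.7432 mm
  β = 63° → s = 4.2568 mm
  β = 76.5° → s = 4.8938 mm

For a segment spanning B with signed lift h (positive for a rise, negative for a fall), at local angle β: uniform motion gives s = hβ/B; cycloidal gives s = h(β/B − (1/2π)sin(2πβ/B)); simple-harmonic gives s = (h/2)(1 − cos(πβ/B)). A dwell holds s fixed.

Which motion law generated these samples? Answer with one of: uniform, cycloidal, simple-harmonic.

candidates at β/B = r: uniform s = h·r (linear in β); cycloidal s = h·(r − sin(2πr)/(2π)); simple-harmonic s = (h/2)(1 − cos(πr))
β=27°: printed 0.7432 | uniform 1.5000, cycloidal 0.7432, simple-harmonic 1.0305
β=63°: printed 4.2568 | uniform 3.5000, cycloidal 4.2568, simple-harmonic 3.9695
β=76.5°: printed 4.8938 | uniform 4.2500, cycloidal 4.8938, simple-harmonic 4.7275
only one law matches every sample → cycloidal

cycloidal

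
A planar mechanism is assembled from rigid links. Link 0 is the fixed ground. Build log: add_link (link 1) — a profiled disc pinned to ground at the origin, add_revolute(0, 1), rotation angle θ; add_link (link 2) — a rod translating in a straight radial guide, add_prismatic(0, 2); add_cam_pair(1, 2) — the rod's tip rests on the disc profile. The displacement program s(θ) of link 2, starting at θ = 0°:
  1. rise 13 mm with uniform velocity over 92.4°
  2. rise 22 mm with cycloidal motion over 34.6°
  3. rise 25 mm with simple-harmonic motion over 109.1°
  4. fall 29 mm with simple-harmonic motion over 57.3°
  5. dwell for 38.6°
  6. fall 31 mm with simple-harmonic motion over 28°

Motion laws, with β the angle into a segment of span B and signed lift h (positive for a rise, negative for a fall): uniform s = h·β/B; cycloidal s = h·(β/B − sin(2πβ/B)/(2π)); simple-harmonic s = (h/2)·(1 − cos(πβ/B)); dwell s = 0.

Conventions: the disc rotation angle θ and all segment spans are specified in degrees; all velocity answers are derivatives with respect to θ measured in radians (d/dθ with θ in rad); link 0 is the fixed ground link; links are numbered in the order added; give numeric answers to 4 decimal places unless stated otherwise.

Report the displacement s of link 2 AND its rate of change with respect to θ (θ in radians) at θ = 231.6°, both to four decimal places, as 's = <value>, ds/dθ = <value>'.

seg 1 [0°–92.4°] uniform, h=13: full span → s += 13 → s = 13.0000
seg 2 [92.4°–127°] cycloidal, h=22: full span → s += 22 → s = 35.0000
seg 3 [127°–236.1°] simple-harmonic, h=25: θ=231.6° here. β=104.6, B=109.1. 25/2·(1 − cos(π·0.9588)) = 24.8952 → s = 59.8952
velocity in seg [127°–236.1°] (simple-harmonic), θ in radians: β = 104.6° = 1.8256 rad, B = 109.1° = 1.9042 rad; ds/dθ = (πh/(2B)) sin(πβ/B) = (π·25/(2·1.9042)) sin(π·0.9588) = 2.664890 mm/rad

s = 59.8952, ds/dθ = 2.6649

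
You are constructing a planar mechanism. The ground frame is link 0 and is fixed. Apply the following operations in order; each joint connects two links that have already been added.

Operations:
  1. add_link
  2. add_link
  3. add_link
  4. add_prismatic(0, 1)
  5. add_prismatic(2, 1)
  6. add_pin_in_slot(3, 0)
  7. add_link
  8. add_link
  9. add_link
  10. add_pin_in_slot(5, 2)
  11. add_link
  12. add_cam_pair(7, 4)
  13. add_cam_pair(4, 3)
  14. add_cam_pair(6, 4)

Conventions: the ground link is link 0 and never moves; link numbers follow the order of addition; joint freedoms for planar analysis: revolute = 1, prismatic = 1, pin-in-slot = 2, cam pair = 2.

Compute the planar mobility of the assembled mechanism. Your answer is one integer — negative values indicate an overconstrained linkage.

link 0 = ground. State L|J1|J2 = 1|0|0
+link1  2|0|0
+link2  3|0|0
+link3  4|0|0
P(0,1) f=1→J1  4|1|0
P(2,1) f=1→J1  4|2|0
PS(3,0) f=2→J2  4|2|1
+link4  5|2|1
+link5  6|2|1
+link6  7|2|1
PS(5,2) f=2→J2  7|2|2
+link7  8|2|2
C(7,4) f=2→J2  8|2|3
C(4,3) f=2→J2  8|2|4
C(6,4) f=2→J2  8|2|5
M = 3(8−1)−2·2−5 = 21−4−5 = 12

M = 12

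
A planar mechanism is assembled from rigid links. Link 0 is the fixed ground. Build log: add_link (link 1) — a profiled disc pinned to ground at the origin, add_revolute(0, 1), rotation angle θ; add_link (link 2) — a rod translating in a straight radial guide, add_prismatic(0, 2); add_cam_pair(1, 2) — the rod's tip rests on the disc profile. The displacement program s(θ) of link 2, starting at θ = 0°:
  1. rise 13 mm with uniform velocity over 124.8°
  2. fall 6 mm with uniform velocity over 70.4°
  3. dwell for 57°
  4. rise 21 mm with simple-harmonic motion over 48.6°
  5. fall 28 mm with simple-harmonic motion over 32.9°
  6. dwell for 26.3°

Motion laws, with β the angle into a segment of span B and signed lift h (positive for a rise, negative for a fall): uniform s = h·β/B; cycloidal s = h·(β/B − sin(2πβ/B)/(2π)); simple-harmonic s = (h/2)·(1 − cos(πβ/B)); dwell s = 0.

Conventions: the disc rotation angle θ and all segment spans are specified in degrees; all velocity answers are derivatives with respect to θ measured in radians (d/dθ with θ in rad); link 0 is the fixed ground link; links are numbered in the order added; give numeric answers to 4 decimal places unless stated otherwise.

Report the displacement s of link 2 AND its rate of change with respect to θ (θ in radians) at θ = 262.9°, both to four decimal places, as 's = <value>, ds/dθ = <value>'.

seg 1 [0°–124.8°] uniform, h=13: full span → s += 13 → s = 13.0000
seg 2 [124.8°–195.2°] uniform, h=-6: full span → s += -6 → s = 7.0000
seg 3 [195.2°–252.2°] dwell: s stays 7.0000
seg 4 [252.2°–300.8°] simple-harmonic, h=21: θ=262.9° here. β=10.7, B=48.6. 21/2·(1 − cos(π·0.2202)) = 2.4131 → s = 9.4131
velocity in seg [252.2°–300.8°] (simple-harmonic), θ in radians: β = 10.7° = 0.1868 rad, B = 48.6° = 0.8482 rad; ds/dθ = (πh/(2B)) sin(πβ/B) = (π·21/(2·0.8482)) sin(π·0.2202) = 24.804203 mm/rad

s = 9.4131, ds/dθ = 24.8042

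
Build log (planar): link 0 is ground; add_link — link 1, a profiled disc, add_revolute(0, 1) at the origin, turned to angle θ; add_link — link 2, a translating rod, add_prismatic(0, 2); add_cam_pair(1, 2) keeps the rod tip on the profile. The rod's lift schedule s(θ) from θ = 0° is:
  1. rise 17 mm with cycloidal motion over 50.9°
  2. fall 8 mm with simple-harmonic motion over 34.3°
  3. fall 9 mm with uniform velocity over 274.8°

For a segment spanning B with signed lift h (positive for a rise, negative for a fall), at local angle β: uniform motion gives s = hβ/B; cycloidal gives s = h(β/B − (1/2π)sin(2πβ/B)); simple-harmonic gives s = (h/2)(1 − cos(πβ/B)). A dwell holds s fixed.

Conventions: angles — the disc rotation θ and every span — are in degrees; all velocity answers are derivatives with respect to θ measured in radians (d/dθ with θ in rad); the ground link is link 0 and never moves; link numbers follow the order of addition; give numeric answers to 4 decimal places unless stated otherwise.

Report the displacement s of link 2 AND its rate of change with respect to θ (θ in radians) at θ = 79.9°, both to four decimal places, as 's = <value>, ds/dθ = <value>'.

seg 1 [0°–50.9°] cycloidal, h=17: full span → s += 17 → s = 17.0000
seg 2 [50.9°–85.2°] simple-harmonic, h=-8: θ=79.9° here. β=29, B=34.3. -8/2·(1 − cos(π·0.8455)) = -7.5379 → s = 9.4621
velocity in seg [50.9°–85.2°] (simple-harmonic), θ in radians: β = 29° = 0.5061 rad, B = 34.3° = 0.5986 rad; ds/dθ = (πh/(2B)) sin(πβ/B) = (π·(-8)/(2·0.5986)) sin(π·0.8455) = -9.794386 mm/rad

s = 9.4621, ds/dθ = -9.7944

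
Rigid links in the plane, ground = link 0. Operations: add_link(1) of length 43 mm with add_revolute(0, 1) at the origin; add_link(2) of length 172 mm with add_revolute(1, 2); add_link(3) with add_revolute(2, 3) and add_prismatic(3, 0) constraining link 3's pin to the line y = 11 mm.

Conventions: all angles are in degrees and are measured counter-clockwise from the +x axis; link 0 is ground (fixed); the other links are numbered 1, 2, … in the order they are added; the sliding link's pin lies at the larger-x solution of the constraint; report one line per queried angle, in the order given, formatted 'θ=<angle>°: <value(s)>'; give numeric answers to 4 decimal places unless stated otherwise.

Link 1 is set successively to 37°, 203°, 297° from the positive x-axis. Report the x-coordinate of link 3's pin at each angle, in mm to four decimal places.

geometry: r = 43 mm, L = 172 mm, e = 11 mm
θ=37°: crank pin P = (r cos θ, r sin θ) = (34.341327, 25.878046)
θ=37°: h = r sin θ − e = 25.878046 − 11 = 14.878046
θ=37°: x = r cos θ + √(L² − h²) = 34.341327 + 171.355314 = 205.696641
θ=203°: crank pin P = (r cos θ, r sin θ) = (-39.581709, -16.801439)
θ=203°: h = r sin θ − e = -16.801439 − 11 = -27.801439
θ=203°: x = r cos θ + √(L² − h²) = -39.581709 + 169.738269 = 130.156560
θ=297°: crank pin P = (r cos θ, r sin θ) = (19.521591, -38.313281)
θ=297°: h = r sin θ − e = -38.313281 − 11 = -49.313281
θ=297°: x = r cos θ + √(L² − h²) = 19.521591 + 164.779247 = 184.300839

θ=37°: 205.6966
θ=203°: 130.1566
θ=297°: 184.3008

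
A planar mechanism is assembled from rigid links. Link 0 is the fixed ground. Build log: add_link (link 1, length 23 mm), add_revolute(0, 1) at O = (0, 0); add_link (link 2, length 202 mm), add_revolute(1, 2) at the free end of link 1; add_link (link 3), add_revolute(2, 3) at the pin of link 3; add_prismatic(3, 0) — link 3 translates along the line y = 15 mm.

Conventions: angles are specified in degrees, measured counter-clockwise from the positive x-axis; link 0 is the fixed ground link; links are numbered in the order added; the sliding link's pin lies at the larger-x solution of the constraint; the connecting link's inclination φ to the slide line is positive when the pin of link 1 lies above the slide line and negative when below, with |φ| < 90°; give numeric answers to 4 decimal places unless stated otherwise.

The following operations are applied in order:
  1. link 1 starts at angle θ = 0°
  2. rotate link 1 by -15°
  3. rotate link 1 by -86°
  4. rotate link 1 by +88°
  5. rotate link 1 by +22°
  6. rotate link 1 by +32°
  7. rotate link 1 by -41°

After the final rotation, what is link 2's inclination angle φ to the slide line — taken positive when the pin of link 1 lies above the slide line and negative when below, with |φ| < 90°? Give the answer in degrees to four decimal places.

geometry: r = 23 mm, L = 202 mm, e = 15 mm; θ starts at 0°
rotate link 1 by -15°: θ ← 0° -15° = -15°
rotate link 1 by -86°: θ ← -15° -86° = -101°
rotate link 1 by +88°: θ ← -101° +88° = -13°
rotate link 1 by +22°: θ ← -13° +22° = 9°
rotate link 1 by +32°: θ ← 9° +32° = 41°
rotate link 1 by -41°: θ ← 41° -41° = 0°
h = r sin θ − e = 0.000000 − 15 = -15.000000
sin φ = h / L = -15.000000 / 202 = -0.07425743
φ = arcsin(-0.07425743) = -4.258557°

-4.2586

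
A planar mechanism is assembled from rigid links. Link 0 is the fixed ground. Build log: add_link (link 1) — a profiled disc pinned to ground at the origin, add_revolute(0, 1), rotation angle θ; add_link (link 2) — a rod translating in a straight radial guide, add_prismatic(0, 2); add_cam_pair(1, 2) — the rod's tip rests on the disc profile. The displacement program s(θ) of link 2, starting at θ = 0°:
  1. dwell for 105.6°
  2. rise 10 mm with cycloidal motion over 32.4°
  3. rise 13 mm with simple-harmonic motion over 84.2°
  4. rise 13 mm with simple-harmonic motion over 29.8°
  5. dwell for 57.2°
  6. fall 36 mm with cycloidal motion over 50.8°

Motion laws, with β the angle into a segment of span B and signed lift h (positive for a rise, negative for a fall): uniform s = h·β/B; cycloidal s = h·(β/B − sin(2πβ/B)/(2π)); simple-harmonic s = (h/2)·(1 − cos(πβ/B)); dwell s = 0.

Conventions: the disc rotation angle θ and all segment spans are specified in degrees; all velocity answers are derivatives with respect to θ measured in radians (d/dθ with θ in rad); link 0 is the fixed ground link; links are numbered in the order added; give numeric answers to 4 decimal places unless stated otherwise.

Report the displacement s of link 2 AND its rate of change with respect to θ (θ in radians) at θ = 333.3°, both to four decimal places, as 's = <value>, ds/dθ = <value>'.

seg 1 [0°–105.6°] dwell: s stays 0.0000
seg 2 [105.6°–138°] cycloidal, h=10: full span → s += 10 → s = 10.0000
seg 3 [138°–222.2°] simple-harmonic, h=13: full span → s += 13 → s = 23.0000
seg 4 [222.2°–252°] simple-harmonic, h=13: full span → s += 13 → s = 36.0000
seg 5 [252°–309.2°] dwell: s stays 36.0000
seg 6 [309.2°–360°] cycloidal, h=-36: θ=333.3° here. β=24.1, B=50.8. -36·(0.4744 − sin(2π·0.4744)/(2π)) = -16.1614 → s = 19.8386
velocity in seg [309.2°–360°] (cycloidal), θ in radians: β = 24.1° = 0.4206 rad, B = 50.8° = 0.8866 rad; ds/dθ = (h/B)(1 − cos(2πβ/B)) = ((-36)/0.8866)(1 − cos(2π·0.4744)) = -80.682878 mm/rad

s = 19.8386, ds/dθ = -80.6829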